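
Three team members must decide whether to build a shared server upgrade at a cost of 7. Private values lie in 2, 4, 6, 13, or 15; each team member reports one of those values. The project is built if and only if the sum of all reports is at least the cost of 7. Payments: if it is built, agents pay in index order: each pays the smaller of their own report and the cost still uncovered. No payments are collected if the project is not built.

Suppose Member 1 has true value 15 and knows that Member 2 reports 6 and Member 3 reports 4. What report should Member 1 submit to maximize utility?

2

Report 2: project built, pays 2, utility 15 - 2 = 13.
Report 4: project built, pays 4, utility 15 - 4 = 11.
Report 6: project built, pays 6, utility 15 - 6 = 9.
Report 13: project built, pays 7, utility 15 - 7 = 8.
Report 15: project built, pays 7, utility 15 - 7 = 8.
The best choice is 2 with utility 13.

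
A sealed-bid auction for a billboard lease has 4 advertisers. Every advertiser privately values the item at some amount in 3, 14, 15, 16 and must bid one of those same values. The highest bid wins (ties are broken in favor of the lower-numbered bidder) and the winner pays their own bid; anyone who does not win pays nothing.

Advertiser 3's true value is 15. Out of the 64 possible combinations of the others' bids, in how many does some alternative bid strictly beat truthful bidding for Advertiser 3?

Others bid (3, 3, 3): truth gives 0; bid 14 gives 1 > 0. Violating.
Others bid (3, 3, 14): truth gives 0; bid 14 gives 1 > 0. Violating.
Others bid (3, 3, 15): truth gives 0; no alternative beats it.
Others bid (3, 3, 16): truth gives 0; no alternative beats it.
(Checking all 64 profiles: 2 have a profitable deviation, 62 do not.)

2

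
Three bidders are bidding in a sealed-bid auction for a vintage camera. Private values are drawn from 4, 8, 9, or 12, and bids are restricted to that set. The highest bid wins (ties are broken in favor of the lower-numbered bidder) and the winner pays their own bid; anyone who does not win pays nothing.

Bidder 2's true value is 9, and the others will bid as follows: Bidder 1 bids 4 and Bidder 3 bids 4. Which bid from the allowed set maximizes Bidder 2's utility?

Bid 4: loses, pays 0, utility 0.
Bid 8: wins, pays 8, utility 9 - 8 = 1.
Bid 9: wins, pays 9, utility 9 - 9 = 0.
Bid 12: wins, pays 12, utility 9 - 12 = -3.
The best choice is 8 with utility 1.

8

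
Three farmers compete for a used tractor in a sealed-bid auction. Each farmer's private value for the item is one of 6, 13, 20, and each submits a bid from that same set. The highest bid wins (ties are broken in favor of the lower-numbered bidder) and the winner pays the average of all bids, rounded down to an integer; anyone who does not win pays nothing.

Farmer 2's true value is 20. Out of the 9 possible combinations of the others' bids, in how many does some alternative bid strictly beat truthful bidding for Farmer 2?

2

Others bid (6, 6): truth gives 10; bid 13 gives 12 > 10. Violating.
Others bid (6, 13): truth gives 7; bid 13 gives 10 > 7. Violating.
Others bid (6, 20): truth gives 5; no alternative beats it.
Others bid (13, 6): truth gives 7; no alternative beats it.
(Checking all 9 profiles: 2 have a profitable deviation, 7 do not.)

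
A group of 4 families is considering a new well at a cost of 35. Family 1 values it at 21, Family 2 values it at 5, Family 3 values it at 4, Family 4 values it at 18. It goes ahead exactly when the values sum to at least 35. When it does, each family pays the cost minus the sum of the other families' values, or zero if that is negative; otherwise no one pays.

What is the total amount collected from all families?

Total value 48 ≥ cost 35, so it is built.
Family 1: others sum to 27; max(0, 35 - 27) = 8.
Family 2: others sum to 43; max(0, 35 - 43) = 0.
Family 3: others sum to 44; max(0, 35 - 44) = 0.
Family 4: others sum to 30; max(0, 35 - 30) = 5.
Total collected = 8 + 0 + 0 + 5 = 13.

13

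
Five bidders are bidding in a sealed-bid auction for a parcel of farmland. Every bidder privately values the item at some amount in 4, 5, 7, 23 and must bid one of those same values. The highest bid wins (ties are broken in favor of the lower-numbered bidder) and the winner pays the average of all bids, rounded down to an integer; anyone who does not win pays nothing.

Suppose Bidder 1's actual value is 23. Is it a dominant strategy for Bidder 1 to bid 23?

No

Consider the case where Bidder 2 bids 4, Bidder 3 bids 4, Bidder 4 bids 4 and Bidder 5 bids 4.
Truthful bid 23: wins, pays 7, utility 23 - 7 = 16.
Bid 4 instead: wins, pays 4, utility 23 - 4 = 19.
Since 19 > 16, bidding 4 is strictly better here, so truthful bidding is not dominant.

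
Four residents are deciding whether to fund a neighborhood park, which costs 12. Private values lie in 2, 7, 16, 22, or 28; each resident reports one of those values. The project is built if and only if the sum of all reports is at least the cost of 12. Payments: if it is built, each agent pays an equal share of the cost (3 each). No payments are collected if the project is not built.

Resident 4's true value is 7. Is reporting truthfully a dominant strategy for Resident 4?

Check each profile of the others' reports and compare truth against every alternative report.
Others report (2, 2, 2): truth gives 4, best alternative gives 4.
Others report (2, 2, 7): truth gives 4, best alternative gives 4.
Others report (2, 2, 16): truth gives 4, best alternative gives 4.
Others report (2, 2, 22): truth gives 4, best alternative gives 4.
Others report (2, 2, 28): truth gives 4, best alternative gives 4.
Others report (2, 7, 2): truth gives 4, best alternative gives 4.
(Remaining 119 profiles checked similarly; truth is weakly best in each.)
In every case the truthful report is at least as good as any alternative, so it is a dominant strategy.

Yes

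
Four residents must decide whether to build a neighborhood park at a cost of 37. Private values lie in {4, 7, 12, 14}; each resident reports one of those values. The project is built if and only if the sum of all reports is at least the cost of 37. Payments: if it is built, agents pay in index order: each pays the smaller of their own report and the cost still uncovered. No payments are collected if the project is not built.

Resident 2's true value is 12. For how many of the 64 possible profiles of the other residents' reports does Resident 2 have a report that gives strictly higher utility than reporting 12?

29

Others report (4, 12, 14): truth gives 0; report 7 gives 5 > 0. Violating.
Others report (4, 14, 12): truth gives 0; report 7 gives 5 > 0. Violating.
Others report (4, 14, 14): truth gives 0; report 7 gives 5 > 0. Violating.
Others report (7, 12, 12): truth gives 0; report 7 gives 5 > 0. Violating.
Others report (4, 4, 4): truth gives 0; no alternative beats it.
Others report (4, 4, 7): truth gives 0; no alternative beats it.
(Checking all 64 profiles: 29 have a profitable deviation, 35 do not.)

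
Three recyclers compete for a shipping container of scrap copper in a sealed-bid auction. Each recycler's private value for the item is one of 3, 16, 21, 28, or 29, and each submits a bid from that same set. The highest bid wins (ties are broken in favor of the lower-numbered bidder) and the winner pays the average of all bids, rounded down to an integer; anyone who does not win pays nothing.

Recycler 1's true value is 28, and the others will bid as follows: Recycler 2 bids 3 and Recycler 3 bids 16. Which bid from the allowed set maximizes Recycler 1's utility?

Bid 3: loses, pays 0, utility 0.
Bid 16: wins, pays 11, utility 28 - 11 = 17.
Bid 21: wins, pays 13, utility 28 - 13 = 15.
Bid 28: wins, pays 15, utility 28 - 15 = 13.
Bid 29: wins, pays 16, utility 28 - 16 = 12.
The best choice is 16 with utility 17.

16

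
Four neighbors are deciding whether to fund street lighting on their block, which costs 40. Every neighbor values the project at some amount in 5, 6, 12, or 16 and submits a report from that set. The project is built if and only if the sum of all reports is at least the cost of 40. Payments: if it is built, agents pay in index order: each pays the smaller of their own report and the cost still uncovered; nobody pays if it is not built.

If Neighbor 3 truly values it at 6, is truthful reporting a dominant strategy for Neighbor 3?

Consider the case where Neighbor 1 reports 5, Neighbor 2 reports 16 and Neighbor 4 reports 16.
Truthful report 6: project built, pays 6, utility 6 - 6 = 0.
Report 5 instead: project built, pays 5, utility 6 - 5 = 1.
Since 1 > 0, reporting 5 is strictly better here, so truthful reporting is not dominant.

No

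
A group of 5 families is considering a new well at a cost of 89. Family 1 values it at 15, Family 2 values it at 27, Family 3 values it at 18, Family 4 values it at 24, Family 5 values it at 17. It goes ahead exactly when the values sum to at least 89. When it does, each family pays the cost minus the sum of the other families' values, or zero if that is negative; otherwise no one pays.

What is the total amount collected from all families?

41

Total value 101 ≥ cost 89, so it is built.
Family 1: others sum to 86; max(0, 89 - 86) = 3.
Family 2: others sum to 74; max(0, 89 - 74) = 15.
Family 3: others sum to 83; max(0, 89 - 83) = 6.
Family 4: others sum to 77; max(0, 89 - 77) = 12.
Family 5: others sum to 84; max(0, 89 - 84) = 5.
Total collected = 3 + 15 + 6 + 12 + 5 = 41.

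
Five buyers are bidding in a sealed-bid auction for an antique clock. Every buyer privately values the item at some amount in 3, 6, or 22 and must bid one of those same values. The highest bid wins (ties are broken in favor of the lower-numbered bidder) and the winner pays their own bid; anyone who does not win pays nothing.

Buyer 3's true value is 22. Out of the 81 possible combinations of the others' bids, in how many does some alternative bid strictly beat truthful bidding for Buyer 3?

Others bid (3, 3, 3, 3): truth gives 0; bid 6 gives 16 > 0. Violating.
Others bid (3, 3, 3, 6): truth gives 0; bid 6 gives 16 > 0. Violating.
Others bid (3, 3, 6, 3): truth gives 0; bid 6 gives 16 > 0. Violating.
Others bid (3, 3, 6, 6): truth gives 0; bid 6 gives 16 > 0. Violating.
Others bid (3, 3, 3, 22): truth gives 0; no alternative beats it.
Others bid (3, 3, 6, 22): truth gives 0; no alternative beats it.
(Checking all 81 profiles: 4 have a profitable deviation, 77 do not.)

4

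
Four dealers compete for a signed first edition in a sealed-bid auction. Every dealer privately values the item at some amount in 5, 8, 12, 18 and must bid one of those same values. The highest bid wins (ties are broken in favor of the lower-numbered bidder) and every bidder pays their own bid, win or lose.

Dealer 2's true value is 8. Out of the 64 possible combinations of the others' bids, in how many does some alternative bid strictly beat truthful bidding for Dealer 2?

60

Others bid (5, 5, 12): truth gives -8; bid 12 gives -4 > -8. Violating.
Others bid (5, 5, 18): truth gives -8; bid 5 gives -5 > -8. Violating.
Others bid (5, 8, 12): truth gives -8; bid 12 gives -4 > -8. Violating.
Others bid (5, 8, 18): truth gives -8; bid 5 gives -5 > -8. Violating.
Others bid (5, 5, 5): truth gives 0; no alternative beats it.
Others bid (5, 5, 8): truth gives 0; no alternative beats it.
(Checking all 64 profiles: 60 have a profitable deviation, 4 do not.)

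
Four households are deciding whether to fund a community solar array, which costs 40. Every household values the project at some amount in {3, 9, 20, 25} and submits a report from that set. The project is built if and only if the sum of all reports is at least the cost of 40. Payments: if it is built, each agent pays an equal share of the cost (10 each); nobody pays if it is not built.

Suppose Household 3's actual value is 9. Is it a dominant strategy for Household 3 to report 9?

Consider the case where Household 1 reports 3, Household 2 reports 3 and Household 4 reports 25.
Truthful report 9: project built, pays 10, utility 9 - 10 = -1.
Report 3 instead: project not built, utility 0.
Since 0 > -1, reporting 3 is strictly better here, so truthful reporting is not dominant.

No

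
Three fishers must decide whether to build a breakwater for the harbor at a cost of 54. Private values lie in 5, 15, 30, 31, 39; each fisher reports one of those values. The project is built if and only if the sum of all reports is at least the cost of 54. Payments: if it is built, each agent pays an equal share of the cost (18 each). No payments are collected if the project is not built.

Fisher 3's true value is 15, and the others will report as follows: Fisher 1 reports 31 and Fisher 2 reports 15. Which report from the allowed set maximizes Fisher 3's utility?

5

Report 5: project not built, utility 0.
Report 15: project built, pays 18, utility 15 - 18 = -3.
Report 30: project built, pays 18, utility 15 - 18 = -3.
Report 31: project built, pays 18, utility 15 - 18 = -3.
Report 39: project built, pays 18, utility 15 - 18 = -3.
The best choice is 5 with utility 0.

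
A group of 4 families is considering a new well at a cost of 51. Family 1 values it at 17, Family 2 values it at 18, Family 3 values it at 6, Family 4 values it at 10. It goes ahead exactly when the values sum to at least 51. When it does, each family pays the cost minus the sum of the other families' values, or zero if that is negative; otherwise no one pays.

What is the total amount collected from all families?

Total value 51 ≥ cost 51, so it is built.
Family 1: others sum to 34; max(0, 51 - 34) = 17.
Family 2: others sum to 33; max(0, 51 - 33) = 18.
Family 3: others sum to 45; max(0, 51 - 45) = 6.
Family 4: others sum to 41; max(0, 51 - 41) = 10.
Total collected = 17 + 18 + 6 + 10 = 51.

51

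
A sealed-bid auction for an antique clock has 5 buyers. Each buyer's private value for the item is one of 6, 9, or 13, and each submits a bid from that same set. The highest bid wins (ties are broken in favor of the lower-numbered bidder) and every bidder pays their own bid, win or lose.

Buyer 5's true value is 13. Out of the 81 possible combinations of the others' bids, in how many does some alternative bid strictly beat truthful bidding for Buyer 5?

66

Others bid (6, 6, 6, 6): truth gives 0; bid 9 gives 4 > 0. Violating.
Others bid (6, 6, 6, 13): truth gives -13; bid 6 gives -6 > -13. Violating.
Others bid (6, 6, 9, 13): truth gives -13; bid 6 gives -6 > -13. Violating.
Others bid (6, 6, 13, 6): truth gives -13; bid 6 gives -6 > -13. Violating.
Others bid (6, 6, 6, 9): truth gives 0; no alternative beats it.
Others bid (6, 6, 9, 6): truth gives 0; no alternative beats it.
(Checking all 81 profiles: 66 have a profitable deviation, 15 do not.)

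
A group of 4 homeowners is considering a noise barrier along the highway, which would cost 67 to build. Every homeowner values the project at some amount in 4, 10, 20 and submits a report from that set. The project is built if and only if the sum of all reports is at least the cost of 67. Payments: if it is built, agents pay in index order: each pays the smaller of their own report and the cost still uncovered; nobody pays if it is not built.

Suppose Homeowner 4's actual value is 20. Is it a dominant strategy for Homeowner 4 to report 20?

Yes

Check each profile of the others' reports and compare truth against every alternative report.
Others report (10, 20, 20): truth gives 3, best alternative gives 0.
Others report (20, 10, 20): truth gives 3, best alternative gives 0.
Others report (20, 20, 10): truth gives 3, best alternative gives 0.
Others report (20, 20, 20): truth gives 13, best alternative gives 13.
Others report (4, 4, 4): truth gives 0, best alternative gives 0.
Others report (4, 4, 10): truth gives 0, best alternative gives 0.
(Remaining 21 profiles checked similarly; truth is weakly best in each.)
In every case the truthful report is at least as good as any alternative, so it is a dominant strategy.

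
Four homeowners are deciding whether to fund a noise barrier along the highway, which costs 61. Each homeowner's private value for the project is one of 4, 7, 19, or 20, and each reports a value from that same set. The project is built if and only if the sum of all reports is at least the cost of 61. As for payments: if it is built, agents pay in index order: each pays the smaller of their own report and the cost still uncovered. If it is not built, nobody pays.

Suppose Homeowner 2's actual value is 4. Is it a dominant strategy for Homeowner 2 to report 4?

Yes

Check each profile of the others' reports and compare truth against every alternative report.
Others report (19, 19, 19): truth gives 0, best alternative gives -3.
Others report (19, 19, 20): truth gives 0, best alternative gives -3.
Others report (19, 20, 19): truth gives 0, best alternative gives -3.
Others report (19, 20, 20): truth gives 0, best alternative gives -3.
Others report (20, 19, 19): truth gives 0, best alternative gives -3.
Others report (20, 19, 20): truth gives 0, best alternative gives -3.
(Remaining 58 profiles checked similarly; truth is weakly best in each.)
In every case the truthful report is at least as good as any alternative, so it is a dominant strategy.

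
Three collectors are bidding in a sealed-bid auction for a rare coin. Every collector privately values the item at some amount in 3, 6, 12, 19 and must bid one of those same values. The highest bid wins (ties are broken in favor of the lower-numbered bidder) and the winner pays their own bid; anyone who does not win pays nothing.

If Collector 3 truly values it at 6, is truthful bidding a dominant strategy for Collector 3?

Check each profile of the others' bids and compare truth against every alternative bid.
Others bid (3, 3): truth gives 0, best alternative gives 0.
Others bid (3, 6): truth gives 0, best alternative gives 0.
Others bid (3, 12): truth gives 0, best alternative gives 0.
Others bid (3, 19): truth gives 0, best alternative gives 0.
Others bid (6, 3): truth gives 0, best alternative gives 0.
Others bid (6, 6): truth gives 0, best alternative gives 0.
(Remaining 10 profiles checked similarly; truth is weakly best in each.)
In every case the truthful bid is at least as good as any alternative, so it is a dominant strategy.

Yes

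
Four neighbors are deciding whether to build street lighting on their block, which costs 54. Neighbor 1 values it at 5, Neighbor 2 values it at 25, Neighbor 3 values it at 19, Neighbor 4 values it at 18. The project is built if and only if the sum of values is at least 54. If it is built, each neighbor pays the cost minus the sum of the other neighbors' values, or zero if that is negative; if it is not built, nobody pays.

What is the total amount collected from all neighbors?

Total value 67 ≥ cost 54, so it is built.
Neighbor 1: others sum to 62; max(0, 54 - 62) = 0.
Neighbor 2: others sum to 42; max(0, 54 - 42) = 12.
Neighbor 3: others sum to 48; max(0, 54 - 48) = 6.
Neighbor 4: others sum to 49; max(0, 54 - 49) = 5.
Total collected = 0 + 12 + 6 + 5 = 23.

23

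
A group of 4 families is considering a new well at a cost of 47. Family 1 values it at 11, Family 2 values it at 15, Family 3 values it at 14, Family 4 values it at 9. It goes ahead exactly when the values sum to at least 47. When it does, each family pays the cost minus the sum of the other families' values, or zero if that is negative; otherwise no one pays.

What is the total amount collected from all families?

Total value 49 ≥ cost 47, so it is built.
Family 1: others sum to 38; max(0, 47 - 38) = 9.
Family 2: others sum to 34; max(0, 47 - 34) = 13.
Family 3: others sum to 35; max(0, 47 - 35) = 12.
Family 4: others sum to 40; max(0, 47 - 40) = 7.
Total collected = 9 + 13 + 12 + 7 = 41.

41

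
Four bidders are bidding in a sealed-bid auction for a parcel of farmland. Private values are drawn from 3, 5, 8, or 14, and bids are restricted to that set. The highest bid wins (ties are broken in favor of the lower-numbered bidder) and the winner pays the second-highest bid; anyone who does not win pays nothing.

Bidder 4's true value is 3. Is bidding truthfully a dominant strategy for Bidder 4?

Check each profile of the others' bids and compare truth against every alternative bid.
Others bid (3, 3, 3): truth gives 0, best alternative gives 0.
Others bid (3, 3, 5): truth gives 0, best alternative gives 0.
Others bid (3, 3, 8): truth gives 0, best alternative gives 0.
Others bid (3, 3, 14): truth gives 0, best alternative gives 0.
Others bid (3, 5, 3): truth gives 0, best alternative gives 0.
Others bid (3, 5, 5): truth gives 0, best alternative gives 0.
(Remaining 58 profiles checked similarly; truth is weakly best in each.)
In every case the truthful bid is at least as good as any alternative, so it is a dominant strategy.

Yes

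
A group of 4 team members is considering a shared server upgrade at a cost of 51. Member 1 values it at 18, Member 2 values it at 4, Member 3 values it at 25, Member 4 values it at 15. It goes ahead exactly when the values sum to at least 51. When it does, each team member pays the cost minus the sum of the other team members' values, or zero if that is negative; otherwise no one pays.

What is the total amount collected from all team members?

Total value 62 ≥ cost 51, so it is built.
Member 1: others sum to 44; max(0, 51 - 44) = 7.
Member 2: others sum to 58; max(0, 51 - 58) = 0.
Member 3: others sum to 37; max(0, 51 - 37) = 14.
Member 4: others sum to 47; max(0, 51 - 47) = 4.
Total collected = 7 + 0 + 14 + 4 = 25.

25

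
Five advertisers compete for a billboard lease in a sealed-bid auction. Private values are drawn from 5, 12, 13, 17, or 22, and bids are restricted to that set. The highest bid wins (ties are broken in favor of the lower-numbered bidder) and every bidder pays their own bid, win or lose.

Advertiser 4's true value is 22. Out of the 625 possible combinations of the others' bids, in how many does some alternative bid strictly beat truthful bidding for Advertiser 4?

Others bid (5, 5, 5, 5): truth gives 0; bid 12 gives 10 > 0. Violating.
Others bid (5, 5, 5, 12): truth gives 0; bid 12 gives 10 > 0. Violating.
Others bid (5, 5, 5, 13): truth gives 0; bid 13 gives 9 > 0. Violating.
Others bid (5, 5, 5, 17): truth gives 0; bid 17 gives 5 > 0. Violating.
Others bid (5, 5, 5, 22): truth gives 0; no alternative beats it.
Others bid (5, 5, 12, 22): truth gives 0; no alternative beats it.
(Checking all 625 profiles: 413 have a profitable deviation, 212 do not.)

413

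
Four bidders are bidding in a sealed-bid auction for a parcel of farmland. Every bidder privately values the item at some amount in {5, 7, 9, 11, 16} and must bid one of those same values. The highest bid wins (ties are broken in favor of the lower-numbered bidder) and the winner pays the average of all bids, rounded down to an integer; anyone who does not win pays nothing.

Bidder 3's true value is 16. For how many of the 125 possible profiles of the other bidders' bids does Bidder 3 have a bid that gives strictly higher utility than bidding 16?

36

Others bid (5, 5, 5): truth gives 9; bid 7 gives 11 > 9. Violating.
Others bid (5, 5, 7): truth gives 8; bid 7 gives 10 > 8. Violating.
Others bid (5, 5, 9): truth gives 8; bid 9 gives 9 > 8. Violating.
Others bid (5, 5, 11): truth gives 7; bid 11 gives 8 > 7. Violating.
Others bid (5, 5, 16): truth gives 6; no alternative beats it.
Others bid (5, 7, 16): truth gives 5; no alternative beats it.
(Checking all 125 profiles: 36 have a profitable deviation, 89 do not.)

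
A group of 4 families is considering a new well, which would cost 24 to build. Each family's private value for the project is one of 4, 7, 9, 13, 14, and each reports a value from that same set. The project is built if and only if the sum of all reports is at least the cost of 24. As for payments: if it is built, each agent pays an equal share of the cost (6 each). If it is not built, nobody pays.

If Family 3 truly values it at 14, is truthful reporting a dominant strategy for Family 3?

Check each profile of the others' reports and compare truth against every alternative report.
Others report (4, 4, 4): truth gives 8, best alternative gives 8.
Others report (4, 4, 7): truth gives 8, best alternative gives 8.
Others report (4, 4, 9): truth gives 8, best alternative gives 8.
Others report (4, 4, 13): truth gives 8, best alternative gives 8.
Others report (4, 4, 14): truth gives 8, best alternative gives 8.
Others report (4, 7, 4): truth gives 8, best alternative gives 8.
(Remaining 119 profiles checked similarly; truth is weakly best in each.)
In every case the truthful report is at least as good as any alternative, so it is a dominant strategy.

Yes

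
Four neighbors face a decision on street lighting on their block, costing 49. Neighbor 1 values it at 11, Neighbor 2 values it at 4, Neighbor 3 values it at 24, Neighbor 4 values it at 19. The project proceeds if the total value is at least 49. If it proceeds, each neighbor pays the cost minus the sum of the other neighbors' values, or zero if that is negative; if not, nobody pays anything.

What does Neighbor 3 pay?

Total value 58 ≥ cost 49, so the project is built.
The other neighbors' values sum to 34.
Cost minus that sum is 49 - 34 = 15.

15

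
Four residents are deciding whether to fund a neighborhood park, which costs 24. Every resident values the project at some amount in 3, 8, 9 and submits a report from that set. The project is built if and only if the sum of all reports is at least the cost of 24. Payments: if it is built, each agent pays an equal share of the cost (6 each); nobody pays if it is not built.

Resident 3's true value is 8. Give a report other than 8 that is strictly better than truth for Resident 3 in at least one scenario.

9

Suppose Resident 1 reports 3, Resident 2 reports 3 and Resident 4 reports 9.
Report 8: project not built, utility 0.
Report 9: project built, pays 6, utility 8 - 6 = 2.
So reporting 9 beats truth here (2 > 0).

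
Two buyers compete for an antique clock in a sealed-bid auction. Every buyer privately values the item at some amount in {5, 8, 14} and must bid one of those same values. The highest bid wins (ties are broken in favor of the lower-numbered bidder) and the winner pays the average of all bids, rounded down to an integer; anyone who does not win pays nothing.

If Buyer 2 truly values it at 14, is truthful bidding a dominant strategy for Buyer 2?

Consider the case where Buyer 1 bids 5.
Truthful bid 14: wins, pays 9, utility 14 - 9 = 5.
Bid 8 instead: wins, pays 6, utility 14 - 6 = 8.
Since 8 > 5, bidding 8 is strictly better here, so truthful bidding is not dominant.

No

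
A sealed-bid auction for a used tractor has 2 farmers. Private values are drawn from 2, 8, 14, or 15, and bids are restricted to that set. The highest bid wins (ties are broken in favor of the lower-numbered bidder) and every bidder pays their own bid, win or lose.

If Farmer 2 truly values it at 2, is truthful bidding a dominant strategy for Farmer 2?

Yes

Check each profile of the others' bids and compare truth against every alternative bid.
Others bid (8): truth gives -2, best alternative gives -8.
Others bid (14): truth gives -2, best alternative gives -8.
Others bid (15): truth gives -2, best alternative gives -8.
Others bid (2): truth gives -2, best alternative gives -6.
In every case the truthful bid is at least as good as any alternative, so it is a dominant strategy.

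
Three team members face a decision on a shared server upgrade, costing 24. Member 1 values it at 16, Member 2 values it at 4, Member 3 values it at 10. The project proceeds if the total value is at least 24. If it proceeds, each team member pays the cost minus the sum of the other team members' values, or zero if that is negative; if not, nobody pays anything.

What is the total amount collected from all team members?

Total value 30 ≥ cost 24, so it is built.
Member 1: others sum to 14; max(0, 24 - 14) = 10.
Member 2: others sum to 26; max(0, 24 - 26) = 0.
Member 3: others sum to 20; max(0, 24 - 20) = 4.
Total collected = 10 + 0 + 4 = 14.

14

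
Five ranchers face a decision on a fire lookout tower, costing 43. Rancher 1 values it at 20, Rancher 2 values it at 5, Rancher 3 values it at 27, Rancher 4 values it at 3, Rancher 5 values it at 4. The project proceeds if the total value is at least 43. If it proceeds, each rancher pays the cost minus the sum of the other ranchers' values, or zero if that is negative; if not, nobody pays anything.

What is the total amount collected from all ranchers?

Total value 59 ≥ cost 43, so it is built.
Rancher 1: others sum to 39; max(0, 43 - 39) = 4.
Rancher 2: others sum to 54; max(0, 43 - 54) = 0.
Rancher 3: others sum to 32; max(0, 43 - 32) = 11.
Rancher 4: others sum to 56; max(0, 43 - 56) = 0.
Rancher 5: others sum to 55; max(0, 43 - 55) = 0.
Total collected = 4 + 0 + 11 + 0 + 0 = 15.

15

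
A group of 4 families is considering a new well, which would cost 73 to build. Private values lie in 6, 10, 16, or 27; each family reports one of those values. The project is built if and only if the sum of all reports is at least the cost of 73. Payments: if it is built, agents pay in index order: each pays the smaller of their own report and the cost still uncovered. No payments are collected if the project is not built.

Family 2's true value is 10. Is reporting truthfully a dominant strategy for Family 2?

No

Consider the case where Family 1 reports 16, Family 3 reports 27 and Family 4 reports 27.
Truthful report 10: project built, pays 10, utility 10 - 10 = 0.
Report 6 instead: project built, pays 6, utility 10 - 6 = 4.
Since 4 > 0, reporting 6 is strictly better here, so truthful reporting is not dominant.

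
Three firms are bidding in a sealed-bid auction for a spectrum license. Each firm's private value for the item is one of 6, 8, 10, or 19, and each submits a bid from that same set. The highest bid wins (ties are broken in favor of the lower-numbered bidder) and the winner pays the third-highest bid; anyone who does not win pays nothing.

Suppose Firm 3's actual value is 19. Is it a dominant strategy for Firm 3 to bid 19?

Yes

Check each profile of the others' bids and compare truth against every alternative bid.
Others bid (6, 10): truth gives 13, best alternative gives 0.
Others bid (10, 6): truth gives 13, best alternative gives 0.
Others bid (8, 10): truth gives 11, best alternative gives 0.
Others bid (10, 8): truth gives 11, best alternative gives 0.
Others bid (10, 10): truth gives 9, best alternative gives 0.
Others bid (6, 6): truth gives 13, best alternative gives 13.
(Remaining 10 profiles checked similarly; truth is weakly best in each.)
In every case the truthful bid is at least as good as any alternative, so it is a dominant strategy.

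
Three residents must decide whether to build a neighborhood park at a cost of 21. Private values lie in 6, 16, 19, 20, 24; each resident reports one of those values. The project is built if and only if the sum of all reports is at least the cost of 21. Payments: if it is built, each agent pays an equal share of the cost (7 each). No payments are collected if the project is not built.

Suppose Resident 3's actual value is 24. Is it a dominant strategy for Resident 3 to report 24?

Check each profile of the others' reports and compare truth against every alternative report.
Others report (6, 6): truth gives 17, best alternative gives 17.
Others report (6, 16): truth gives 17, best alternative gives 17.
Others report (6, 19): truth gives 17, best alternative gives 17.
Others report (6, 20): truth gives 17, best alternative gives 17.
Others report (6, 24): truth gives 17, best alternative gives 17.
Others report (16, 6): truth gives 17, best alternative gives 17.
(Remaining 19 profiles checked similarly; truth is weakly best in each.)
In every case the truthful report is at least as good as any alternative, so it is a dominant strategy.

Yes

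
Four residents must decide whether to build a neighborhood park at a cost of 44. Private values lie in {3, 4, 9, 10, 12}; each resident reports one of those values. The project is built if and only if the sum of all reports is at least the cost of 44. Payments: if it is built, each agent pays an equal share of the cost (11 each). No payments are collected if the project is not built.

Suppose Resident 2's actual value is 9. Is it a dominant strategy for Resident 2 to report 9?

Consider the case where Resident 1 reports 12, Resident 3 reports 12 and Resident 4 reports 12.
Truthful report 9: project built, pays 11, utility 9 - 11 = -2.
Report 3 instead: project not built, utility 0.
Since 0 > -2, reporting 3 is strictly better here, so truthful reporting is not dominant.

No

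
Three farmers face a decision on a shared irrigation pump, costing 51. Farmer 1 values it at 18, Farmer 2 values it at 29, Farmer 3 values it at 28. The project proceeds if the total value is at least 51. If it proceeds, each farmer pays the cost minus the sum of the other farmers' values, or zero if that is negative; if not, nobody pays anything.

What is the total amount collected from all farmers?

Total value 75 ≥ cost 51, so it is built.
Farmer 1: others sum to 57; max(0, 51 - 57) = 0.
Farmer 2: others sum to 46; max(0, 51 - 46) = 5.
Farmer 3: others sum to 47; max(0, 51 - 47) = 4.
Total collected = 0 + 5 + 4 = 9.

9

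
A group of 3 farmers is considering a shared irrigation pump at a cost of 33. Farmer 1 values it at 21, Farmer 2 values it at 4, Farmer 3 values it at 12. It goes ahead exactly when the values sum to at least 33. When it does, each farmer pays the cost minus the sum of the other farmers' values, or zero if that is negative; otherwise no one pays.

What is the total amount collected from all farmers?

Total value 37 ≥ cost 33, so it is built.
Farmer 1: others sum to 16; max(0, 33 - 16) = 17.
Farmer 2: others sum to 33; max(0, 33 - 33) = 0.
Farmer 3: others sum to 25; max(0, 33 - 25) = 8.
Total collected = 17 + 0 + 8 = 25.

25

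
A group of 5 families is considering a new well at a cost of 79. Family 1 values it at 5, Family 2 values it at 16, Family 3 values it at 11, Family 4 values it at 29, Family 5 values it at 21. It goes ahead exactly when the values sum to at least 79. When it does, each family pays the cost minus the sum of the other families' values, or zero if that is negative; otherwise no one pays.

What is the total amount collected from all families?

Total value 82 ≥ cost 79, so it is built.
Family 1: others sum to 77; max(0, 79 - 77) = 2.
Family 2: others sum to 66; max(0, 79 - 66) = 13.
Family 3: others sum to 71; max(0, 79 - 71) = 8.
Family 4: others sum to 53; max(0, 79 - 53) = 26.
Family 5: others sum to 61; max(0, 79 - 61) = 18.
Total collected = 2 + 13 + 8 + 26 + 18 = 67.

67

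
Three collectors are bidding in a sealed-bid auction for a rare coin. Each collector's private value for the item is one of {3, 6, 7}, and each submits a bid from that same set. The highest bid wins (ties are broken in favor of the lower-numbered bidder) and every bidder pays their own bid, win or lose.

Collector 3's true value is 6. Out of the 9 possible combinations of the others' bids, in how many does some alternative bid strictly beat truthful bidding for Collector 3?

8

Others bid (3, 6): truth gives -6; bid 7 gives -1 > -6. Violating.
Others bid (3, 7): truth gives -6; bid 3 gives -3 > -6. Violating.
Others bid (6, 3): truth gives -6; bid 7 gives -1 > -6. Violating.
Others bid (6, 6): truth gives -6; bid 7 gives -1 > -6. Violating.
Others bid (3, 3): truth gives 0; no alternative beats it.
(Checking all 9 profiles: 8 have a profitable deviation, 1 does not.)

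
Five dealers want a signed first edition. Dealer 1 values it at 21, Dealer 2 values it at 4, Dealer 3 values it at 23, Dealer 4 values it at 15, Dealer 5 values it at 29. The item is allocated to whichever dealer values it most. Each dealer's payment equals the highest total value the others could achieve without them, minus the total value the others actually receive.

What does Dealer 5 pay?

23

Dealer 5 has the highest value and receives the item.
Without Dealer 5, the item would go to the next-highest value, 23, so the others could achieve 23.
With Dealer 5 present and winning, the others receive nothing, so their total is 0.
Payment = 23 - 0 = 23.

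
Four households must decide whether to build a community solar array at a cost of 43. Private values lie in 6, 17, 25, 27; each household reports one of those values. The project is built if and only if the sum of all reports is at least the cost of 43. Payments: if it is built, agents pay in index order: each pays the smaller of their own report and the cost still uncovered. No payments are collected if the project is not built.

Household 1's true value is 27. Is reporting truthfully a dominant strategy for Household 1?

No

Consider the case where Household 2 reports 6, Household 3 reports 6 and Household 4 reports 6.
Truthful report 27: project built, pays 27, utility 27 - 27 = 0.
Report 25 instead: project built, pays 25, utility 27 - 25 = 2.
Since 2 > 0, reporting 25 is strictly better here, so truthful reporting is not dominant.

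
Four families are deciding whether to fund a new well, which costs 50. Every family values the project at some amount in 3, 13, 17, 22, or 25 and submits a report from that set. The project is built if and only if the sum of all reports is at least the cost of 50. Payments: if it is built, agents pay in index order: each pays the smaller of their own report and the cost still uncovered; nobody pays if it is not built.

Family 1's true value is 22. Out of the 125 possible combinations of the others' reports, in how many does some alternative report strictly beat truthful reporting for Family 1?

Others report (3, 13, 17): truth gives 0; report 17 gives 5 > 0. Violating.
Others report (3, 13, 22): truth gives 0; report 13 gives 9 > 0. Violating.
Others report (3, 13, 25): truth gives 0; report 13 gives 9 > 0. Violating.
Others report (3, 17, 13): truth gives 0; report 17 gives 5 > 0. Violating.
Others report (3, 3, 3): truth gives 0; no alternative beats it.
Others report (3, 3, 13): truth gives 0; no alternative beats it.
(Checking all 125 profiles: 109 have a profitable deviation, 16 do not.)

109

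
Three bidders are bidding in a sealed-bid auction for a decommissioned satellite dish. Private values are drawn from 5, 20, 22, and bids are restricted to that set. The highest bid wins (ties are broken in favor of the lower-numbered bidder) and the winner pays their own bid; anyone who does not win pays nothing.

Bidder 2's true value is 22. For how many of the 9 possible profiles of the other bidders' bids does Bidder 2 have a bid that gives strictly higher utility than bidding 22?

Others bid (5, 5): truth gives 0; bid 20 gives 2 > 0. Violating.
Others bid (5, 20): truth gives 0; bid 20 gives 2 > 0. Violating.
Others bid (5, 22): truth gives 0; no alternative beats it.
Others bid (20, 5): truth gives 0; no alternative beats it.
(Checking all 9 profiles: 2 have a profitable deviation, 7 do not.)

2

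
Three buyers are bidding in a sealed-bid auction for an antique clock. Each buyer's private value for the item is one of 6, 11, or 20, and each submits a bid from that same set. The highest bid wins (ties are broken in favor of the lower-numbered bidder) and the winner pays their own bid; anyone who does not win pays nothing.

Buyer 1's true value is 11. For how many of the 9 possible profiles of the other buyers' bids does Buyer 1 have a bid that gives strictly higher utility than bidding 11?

Others bid (6, 6): truth gives 0; bid 6 gives 5 > 0. Violating.
Others bid (6, 11): truth gives 0; no alternative beats it.
Others bid (6, 20): truth gives 0; no alternative beats it.
(Checking all 9 profiles: 1 has a profitable deviation, 8 do not.)

1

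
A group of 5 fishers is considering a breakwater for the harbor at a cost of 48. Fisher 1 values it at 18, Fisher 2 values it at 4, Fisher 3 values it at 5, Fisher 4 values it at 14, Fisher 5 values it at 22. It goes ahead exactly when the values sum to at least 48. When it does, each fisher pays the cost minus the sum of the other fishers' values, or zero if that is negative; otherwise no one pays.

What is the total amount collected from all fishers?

10

Total value 63 ≥ cost 48, so it is built.
Fisher 1: others sum to 45; max(0, 48 - 45) = 3.
Fisher 2: others sum to 59; max(0, 48 - 59) = 0.
Fisher 3: others sum to 58; max(0, 48 - 58) = 0.
Fisher 4: others sum to 49; max(0, 48 - 49) = 0.
Fisher 5: others sum to 41; max(0, 48 - 41) = 7.
Total collected = 3 + 0 + 0 + 0 + 7 = 10.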